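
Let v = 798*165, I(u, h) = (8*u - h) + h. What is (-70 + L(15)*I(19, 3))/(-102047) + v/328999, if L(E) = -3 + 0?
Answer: 112475884/277465793 ≈ 0.40537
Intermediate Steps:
L(E) = -3
I(u, h) = 8*u (I(u, h) = (-h + 8*u) + h = 8*u)
v = 131670
(-70 + L(15)*I(19, 3))/(-102047) + v/328999 = (-70 - 24*19)/(-102047) + 131670/328999 = (-70 - 3*152)*(-1/102047) + 131670*(1/328999) = (-70 - 456)*(-1/102047) + 11970/29909 = -526*(-1/102047) + 11970/29909 = 526/102047 + 11970/29909 = 112475884/277465793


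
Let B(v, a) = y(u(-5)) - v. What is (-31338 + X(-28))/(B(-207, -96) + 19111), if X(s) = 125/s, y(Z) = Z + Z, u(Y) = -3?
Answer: -877589/540736 ≈ -1.6230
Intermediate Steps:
y(Z) = 2*Z
B(v, a) = -6 - v (B(v, a) = 2*(-3) - v = -6 - v)
(-31338 + X(-28))/(B(-207, -96) + 19111) = (-31338 + 125/(-28))/((-6 - 1*(-207)) + 19111) = (-31338 + 125*(-1/28))/((-6 + 207) + 19111) = (-31338 - 125/28)/(201 + 19111) = -877589/28/19312 = -877589/28*1/19312 = -877589/540736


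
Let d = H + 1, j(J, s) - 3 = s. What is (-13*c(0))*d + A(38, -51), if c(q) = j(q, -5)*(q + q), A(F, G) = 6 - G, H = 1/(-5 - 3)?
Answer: 57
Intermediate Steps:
H = -⅛ (H = 1/(-8) = -⅛ ≈ -0.12500)
j(J, s) = 3 + s
c(q) = -4*q (c(q) = (3 - 5)*(q + q) = -4*q)
d = 7/8 (d = -⅛ + 1 = 7/8 ≈ 0.87500)
(-13*c(0))*d + A(38, -51) = -(-52)*0*(7/8) + (6 - 1*(-51)) = -13*0*(7/8) + (6 + 51) = 0*(7/8) + 57 = 0 + 57 = 57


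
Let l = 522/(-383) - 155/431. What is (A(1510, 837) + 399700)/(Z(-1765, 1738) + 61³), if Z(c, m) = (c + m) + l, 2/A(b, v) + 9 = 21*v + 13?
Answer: 386662907002082/219549730606465 ≈ 1.7612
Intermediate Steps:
A(b, v) = 2/(4 + 21*v) (A(b, v) = 2/(-9 + (21*v + 13)) = 2/(-9 + (13 + 21*v)) = 2/(4 + 21*v))
l = -284347/165073 (l = 522*(-1/383) - 155*1/431 = -522/383 - 155/431 = -284347/165073 ≈ -1.7226)
Z(c, m) = -284347/165073 + c + m (Z(c, m) = (c + m) - 284347/165073 = -284347/165073 + c + m)
(A(1510, 837) + 399700)/(Z(-1765, 1738) + 61³) = (2/(4 + 21*837) + 399700)/((-284347/165073 - 1765 + 1738) + 61³) = (2/(4 + 17577) + 399700)/(-4741318/165073 + 226981) = (2/17581 + 399700)/(37463693295/165073) = (2*(1/17581) + 399700)*(165073/37463693295) = (2/17581 + 399700)*(165073/37463693295) = (7027125702/17581)*(165073/37463693295) = 386662907002082/219549730606465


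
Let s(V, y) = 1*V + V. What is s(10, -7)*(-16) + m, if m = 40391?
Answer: 40071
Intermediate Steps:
s(V, y) = 2*V (s(V, y) = V + V = 2*V)
s(10, -7)*(-16) + m = (2*10)*(-16) + 40391 = 20*(-16) + 40391 = -320 + 40391 = 40071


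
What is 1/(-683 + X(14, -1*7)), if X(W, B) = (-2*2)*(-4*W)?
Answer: -1/459 ≈ -0.0021787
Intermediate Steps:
X(W, B) = 16*W (X(W, B) = -(-16)*W = 16*W)
1/(-683 + X(14, -1*7)) = 1/(-683 + 16*14) = 1/(-683 + 224) = 1/(-459) = -1/459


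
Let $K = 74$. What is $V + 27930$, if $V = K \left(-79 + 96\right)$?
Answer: $29188$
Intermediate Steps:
$V = 1258$ ($V = 74 \left(-79 + 96\right) = 74 \cdot 17 = 1258$)
$V + 27930 = 1258 + 27930 = 29188$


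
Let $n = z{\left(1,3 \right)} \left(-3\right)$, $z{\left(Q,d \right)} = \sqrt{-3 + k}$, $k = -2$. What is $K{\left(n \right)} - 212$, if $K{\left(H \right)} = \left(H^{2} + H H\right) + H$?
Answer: $-302 - 3 i \sqrt{5} \approx -302.0 - 6.7082 i$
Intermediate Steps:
$z{\left(Q,d \right)} = i \sqrt{5}$ ($z{\left(Q,d \right)} = \sqrt{-3 - 2} = \sqrt{-5} = i \sqrt{5}$)
$n = - 3 i \sqrt{5}$ ($n = i \sqrt{5} \left(-3\right) = - 3 i \sqrt{5} \approx - 6.7082 i$)
$K{\left(H \right)} = H + 2 H^{2}$ ($K{\left(H \right)} = \left(H^{2} + H^{2}\right) + H = 2 H^{2} + H = H + 2 H^{2}$)
$K{\left(n \right)} - 212 = - 3 i \sqrt{5} \left(1 + 2 \left(- 3 i \sqrt{5}\right)\right) - 212 = - 3 i \sqrt{5} \left(1 - 6 i \sqrt{5}\right) - 212 = -212 - 3 i \sqrt{5} \left(1 - 6 i \sqrt{5}\right)$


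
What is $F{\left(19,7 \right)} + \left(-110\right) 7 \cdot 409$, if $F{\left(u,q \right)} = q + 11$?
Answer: $-314912$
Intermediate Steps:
$F{\left(u,q \right)} = 11 + q$
$F{\left(19,7 \right)} + \left(-110\right) 7 \cdot 409 = \left(11 + 7\right) + \left(-110\right) 7 \cdot 409 = 18 - 314930 = -314912$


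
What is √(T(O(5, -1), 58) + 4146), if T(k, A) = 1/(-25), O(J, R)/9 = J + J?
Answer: √103649/5 ≈ 64.389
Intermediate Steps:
O(J, R) = 18*J (O(J, R) = 9*(J + J) = 9*(2*J) = 18*J)
T(k, A) = -1/25
√(T(O(5, -1), 58) + 4146) = √(-1/25 + 4146) = √(103649/25) = √103649/5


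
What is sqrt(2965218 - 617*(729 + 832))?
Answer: sqrt(2002081) ≈ 1414.9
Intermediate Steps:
sqrt(2965218 - 617*(729 + 832)) = sqrt(2965218 - 617*1561) = sqrt(2965218 - 963137) = sqrt(2002081)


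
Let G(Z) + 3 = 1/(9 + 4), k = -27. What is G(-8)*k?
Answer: 1026/13 ≈ 78.923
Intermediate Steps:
G(Z) = -38/13 (G(Z) = -3 + 1/(9 + 4) = -3 + 1/13 = -38/13)
G(-8)*k = -38/13*(-27) = 1026/13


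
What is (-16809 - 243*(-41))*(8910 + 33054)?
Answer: -287285544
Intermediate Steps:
(-16809 - 243*(-41))*(8910 + 33054) = (-16809 + 9963)*41964 = -6846*41964 = -287285544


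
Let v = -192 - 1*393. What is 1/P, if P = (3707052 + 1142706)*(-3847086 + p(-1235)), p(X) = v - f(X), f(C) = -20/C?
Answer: -247/4609087503162678 ≈ -5.3590e-14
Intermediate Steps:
v = -585 (v = -192 - 393 = -585)
p(X) = -585 + 20/X (p(X) = -585 - (-20)/X = -585 + 20/X)
P = -4609087503162678/247 (P = (3707052 + 1142706)*(-3847086 + (-585 + 20/(-1235))) = 4849758*(-3847086 + (-585 + 20*(-1/1235))) = 4849758*(-3847086 + (-585 - 4/247)) = 4849758*(-3847086 - 144499/247) = 4849758*(-950374741/247) = -4609087503162678/247 ≈ -1.8660e+13)
1/P = 1/(-4609087503162678/247) = -247/4609087503162678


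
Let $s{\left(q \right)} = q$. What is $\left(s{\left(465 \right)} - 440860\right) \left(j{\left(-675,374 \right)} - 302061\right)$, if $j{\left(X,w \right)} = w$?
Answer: $132861446365$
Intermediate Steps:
$\left(s{\left(465 \right)} - 440860\right) \left(j{\left(-675,374 \right)} - 302061\right) = \left(465 - 440860\right) \left(374 - 302061\right) = \left(-440395\right) \left(-301687\right) = 132861446365$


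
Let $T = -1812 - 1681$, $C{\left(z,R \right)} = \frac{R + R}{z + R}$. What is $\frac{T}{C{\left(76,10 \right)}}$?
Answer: $- \frac{150199}{10} \approx -15020.0$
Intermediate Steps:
$C{\left(z,R \right)} = \frac{2 R}{R + z}$
$T = -3493$
$\frac{T}{C{\left(76,10 \right)}} = - \frac{3493}{2 \cdot 10 \frac{1}{10 + 76}} = - \frac{3493}{2 \cdot 10 \cdot \frac{1}{86}} = - \frac{3493}{\frac{10}{43}} = \left(-3493\right) \frac{43}{10} = - \frac{150199}{10}$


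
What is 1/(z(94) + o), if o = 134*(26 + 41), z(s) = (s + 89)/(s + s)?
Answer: 188/1688047 ≈ 0.00011137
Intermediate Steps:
z(s) = (89 + s)/(2*s) (z(s) = (89 + s)/((2*s)) = (89 + s)*(1/(2*s)) = (89 + s)/(2*s))
o = 8978 (o = 134*67 = 8978)
1/(z(94) + o) = 1/((1/2)*(89 + 94)/94 + 8978) = 1/((1/2)*(1/94)*183 + 8978) = 1/(183/188 + 8978) = 1/(1688047/188) = 188/1688047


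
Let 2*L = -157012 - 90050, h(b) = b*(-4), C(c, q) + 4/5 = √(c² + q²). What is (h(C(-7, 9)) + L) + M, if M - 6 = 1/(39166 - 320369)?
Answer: -173673503632/1406015 - 4*√130 ≈ -1.2357e+5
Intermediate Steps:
C(c, q) = -⅘ + √(c² + q²)
h(b) = -4*b
L = -123531 (L = (-157012 - 90050)/2 = (½)*(-247062) = -123531)
M = 1687217/281203 (M = 6 + 1/(39166 - 320369) = 6 + 1/(-281203) = 6 - 1/281203 = 1687217/281203 ≈ 6.0000)
(h(C(-7, 9)) + L) + M = (-4*(-⅘ + √((-7)² + 9²)) - 123531) + 1687217/281203 = (-4*(-⅘ + √(49 + 81)) - 123531) + 1687217/281203 = (-4*(-⅘ + √130) - 123531) + 1687217/281203 = ((16/5 - 4*√130) - 123531) + 1687217/281203 = (-617639/5 - 4*√130) + 1687217/281203 = -173673503632/1406015 - 4*√130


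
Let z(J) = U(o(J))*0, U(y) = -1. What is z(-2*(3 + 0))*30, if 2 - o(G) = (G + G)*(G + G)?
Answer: 0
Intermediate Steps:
o(G) = 2 - 4*G**2 (o(G) = 2 - (G + G)*(G + G) = 2 - 2*G*2*G = 2 - 4*G**2)
z(J) = 0 (z(J) = -1*0 = 0)
z(-2*(3 + 0))*30 = 0*30 = 0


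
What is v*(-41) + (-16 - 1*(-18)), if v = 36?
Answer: -1474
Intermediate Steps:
v*(-41) + (-16 - 1*(-18)) = 36*(-41) + (-16 - 1*(-18)) = -1476 + (-16 + 18) = -1476 + 2 = -1474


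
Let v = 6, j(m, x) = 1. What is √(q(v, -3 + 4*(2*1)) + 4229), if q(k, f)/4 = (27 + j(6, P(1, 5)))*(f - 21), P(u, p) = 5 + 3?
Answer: √2437 ≈ 49.366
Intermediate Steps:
P(u, p) = 8
q(k, f) = -2352 + 112*f (q(k, f) = 4*((27 + 1)*(f - 21)) = 4*(28*(-21 + f)) = 4*(-588 + 28*f) = -2352 + 112*f)
√(q(v, -3 + 4*(2*1)) + 4229) = √((-2352 + 112*(-3 + 4*(2*1))) + 4229) = √((-2352 + 112*(-3 + 4*2)) + 4229) = √((-2352 + 112*(-3 + 8)) + 4229) = √((-2352 + 112*5) + 4229) = √((-2352 + 560) + 4229) = √(-1792 + 4229) = √2437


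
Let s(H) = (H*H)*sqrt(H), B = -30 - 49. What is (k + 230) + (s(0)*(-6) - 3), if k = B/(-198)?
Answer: 45025/198 ≈ 227.40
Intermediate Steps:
B = -79
s(H) = H**(5/2) (s(H) = H**2*sqrt(H) = H**(5/2))
k = 79/198 (k = -79/(-198) = -79*(-1/198) = 79/198 ≈ 0.39899)
(k + 230) + (s(0)*(-6) - 3) = (79/198 + 230) + (0**(5/2)*(-6) - 3) = 45619/198 + (0*(-6) - 3) = 45619/198 + (0 - 3) = 45619/198 - 3 = 45025/198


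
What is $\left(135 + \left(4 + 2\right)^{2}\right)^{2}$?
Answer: $29241$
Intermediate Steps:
$\left(135 + \left(4 + 2\right)^{2}\right)^{2} = \left(135 + 6^{2}\right)^{2} = \left(135 + 36\right)^{2} = 171^{2} = 29241$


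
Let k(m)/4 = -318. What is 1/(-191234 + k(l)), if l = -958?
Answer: -1/192506 ≈ -5.1946e-6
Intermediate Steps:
k(m) = -1272 (k(m) = 4*(-318) = -1272)
1/(-191234 + k(l)) = 1/(-191234 - 1272) = 1/(-192506) = -1/192506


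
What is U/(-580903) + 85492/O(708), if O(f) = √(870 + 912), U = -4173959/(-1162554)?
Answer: -4173959/675331106262 + 3886*√22/9 ≈ 2025.2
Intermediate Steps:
U = 4173959/1162554 (U = -4173959*(-1/1162554) = 4173959/1162554 ≈ 3.5903)
O(f) = 9*√22 (O(f) = √1782 = 9*√22)
U/(-580903) + 85492/O(708) = (4173959/1162554)/(-580903) + 85492/((9*√22)) = (4173959/1162554)*(-1/580903) + 85492*(√22/198) = -4173959/675331106262 + 3886*√22/9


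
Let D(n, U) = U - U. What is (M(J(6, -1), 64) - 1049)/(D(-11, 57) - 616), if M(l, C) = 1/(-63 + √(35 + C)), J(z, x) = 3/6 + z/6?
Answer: 41007/24080 + √11/794640 ≈ 1.7030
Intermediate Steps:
J(z, x) = ½ + z/6 (J(z, x) = 3*(⅙) + z*(⅙) = ½ + z/6)
D(n, U) = 0
(M(J(6, -1), 64) - 1049)/(D(-11, 57) - 616) = (1/(-63 + √(35 + 64)) - 1049)/(0 - 616) = (1/(-63 + √99) - 1049)/(-616) = (1/(-63 + 3*√11) - 1049)*(-1/616) = (-1049 + 1/(-63 + 3*√11))*(-1/616) = 1049/616 - 1/(616*(-63 + 3*√11))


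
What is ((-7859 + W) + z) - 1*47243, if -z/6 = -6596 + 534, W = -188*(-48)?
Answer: -9706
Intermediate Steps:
W = 9024
z = 36372 (z = -6*(-6596 + 534) = -6*(-6062) = 36372)
((-7859 + W) + z) - 1*47243 = ((-7859 + 9024) + 36372) - 1*47243 = (1165 + 36372) - 47243 = 37537 - 47243 = -9706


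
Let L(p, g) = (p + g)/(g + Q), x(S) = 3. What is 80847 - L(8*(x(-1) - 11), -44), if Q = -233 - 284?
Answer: 15118353/187 ≈ 80847.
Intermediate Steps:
Q = -517
L(p, g) = (g + p)/(-517 + g) (L(p, g) = (p + g)/(g - 517) = (g + p)/(-517 + g))
80847 - L(8*(x(-1) - 11), -44) = 80847 - (-44 + 8*(3 - 11))/(-517 - 44) = 80847 - (-44 + 8*(-8))/(-561) = 80847 - (-1)*(-44 - 64)/561 = 80847 - (-1)*(-108)/561 = 80847 - 1*36/187 = 80847 - 36/187 = 15118353/187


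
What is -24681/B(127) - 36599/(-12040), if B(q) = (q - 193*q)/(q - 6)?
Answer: 1535362419/12232640 ≈ 125.51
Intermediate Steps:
B(q) = -192*q/(-6 + q) (B(q) = (-192*q)/(-6 + q) = -192*q/(-6 + q))
-24681/B(127) - 36599/(-12040) = -24681/((-192*127/(-6 + 127))) - 36599/(-12040) = -24681/((-192*127/121)) - 36599*(-1/12040) = -24681/((-192*127*1/121)) + 36599/12040 = -24681/(-24384/121) + 36599/12040 = -24681*(-121/24384) + 36599/12040 = 995467/8128 + 36599/12040 = 1535362419/12232640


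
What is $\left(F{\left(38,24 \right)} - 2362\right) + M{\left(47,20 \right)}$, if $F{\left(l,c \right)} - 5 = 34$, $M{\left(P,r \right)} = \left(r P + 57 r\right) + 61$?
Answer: $-182$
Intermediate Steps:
$M{\left(P,r \right)} = 61 + 57 r + P r$ ($M{\left(P,r \right)} = \left(P r + 57 r\right) + 61 = \left(57 r + P r\right) + 61 = 61 + 57 r + P r$)
$F{\left(l,c \right)} = 39$ ($F{\left(l,c \right)} = 5 + 34 = 39$)
$\left(F{\left(38,24 \right)} - 2362\right) + M{\left(47,20 \right)} = \left(39 - 2362\right) + \left(61 + 57 \cdot 20 + 47 \cdot 20\right) = \left(39 - 2362\right) + \left(61 + 1140 + 940\right) = -2323 + 2141 = -182$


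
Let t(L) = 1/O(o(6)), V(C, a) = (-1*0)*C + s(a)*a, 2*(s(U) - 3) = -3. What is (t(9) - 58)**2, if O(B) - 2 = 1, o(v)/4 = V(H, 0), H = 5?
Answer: 29929/9 ≈ 3325.4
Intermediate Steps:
s(U) = 3/2 (s(U) = 3 + (1/2)*(-3) = 3 - 3/2 = 3/2)
V(C, a) = 3*a/2 (V(C, a) = (-1*0)*C + 3*a/2 = 0*C + 3*a/2 = 0 + 3*a/2 = 3*a/2)
o(v) = 0 (o(v) = 4*((3/2)*0) = 4*0 = 0)
O(B) = 3 (O(B) = 2 + 1 = 3)
t(L) = 1/3
(t(9) - 58)**2 = (1/3 - 58)**2 = (-173/3)**2 = 29929/9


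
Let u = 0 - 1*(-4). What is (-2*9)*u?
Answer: -72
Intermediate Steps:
u = 4 (u = 0 + 4 = 4)
(-2*9)*u = -2*9*4 = -18*4 = -72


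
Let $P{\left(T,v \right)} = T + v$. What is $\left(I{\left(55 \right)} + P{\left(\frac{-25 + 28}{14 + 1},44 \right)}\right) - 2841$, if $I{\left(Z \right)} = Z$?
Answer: $- \frac{13709}{5} \approx -2741.8$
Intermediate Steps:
$\left(I{\left(55 \right)} + P{\left(\frac{-25 + 28}{14 + 1},44 \right)}\right) - 2841 = \left(55 + \left(\frac{-25 + 28}{14 + 1} + 44\right)\right) - 2841 = \left(55 + \left(\frac{3}{15} + 44\right)\right) - 2841 = \left(55 + \left(3 \cdot \frac{1}{15} + 44\right)\right) - 2841 = \left(55 + \left(\frac{1}{5} + 44\right)\right) - 2841 = \left(55 + \frac{221}{5}\right) - 2841 = \frac{496}{5} - 2841 = - \frac{13709}{5}$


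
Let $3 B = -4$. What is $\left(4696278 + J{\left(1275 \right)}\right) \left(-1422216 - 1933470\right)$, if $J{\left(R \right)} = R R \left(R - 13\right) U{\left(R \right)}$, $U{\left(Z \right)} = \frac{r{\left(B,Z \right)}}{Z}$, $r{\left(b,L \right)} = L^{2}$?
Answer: $-8777523583070774208$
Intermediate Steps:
$B = - \frac{4}{3}$ ($B = \frac{1}{3} \left(-4\right) = - \frac{4}{3} \approx -1.3333$)
$U{\left(Z \right)} = Z$ ($U{\left(Z \right)} = \frac{Z^{2}}{Z} = Z$)
$J{\left(R \right)} = R^{3} \left(-13 + R\right)$ ($J{\left(R \right)} = R R \left(R - 13\right) R = R R \left(-13 + R\right) R = R^{2} \left(-13 + R\right) R = R^{3} \left(-13 + R\right)$)
$\left(4696278 + J{\left(1275 \right)}\right) \left(-1422216 - 1933470\right) = \left(4696278 + 1275^{3} \left(-13 + 1275\right)\right) \left(-1422216 - 1933470\right) = \left(4696278 + 2072671875 \cdot 1262\right) \left(-3355686\right) = \left(4696278 + 2615711906250\right) \left(-3355686\right) = 2615716602528 \left(-3355686\right) = -8777523583070774208$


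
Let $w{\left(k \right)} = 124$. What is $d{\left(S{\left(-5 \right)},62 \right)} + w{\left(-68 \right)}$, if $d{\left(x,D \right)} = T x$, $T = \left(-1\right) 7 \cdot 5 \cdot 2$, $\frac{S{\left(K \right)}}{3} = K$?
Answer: $1174$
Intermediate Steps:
$S{\left(K \right)} = 3 K$
$T = -70$ ($T = \left(-7\right) 5 \cdot 2 = \left(-35\right) 2 = -70$)
$d{\left(x,D \right)} = - 70 x$
$d{\left(S{\left(-5 \right)},62 \right)} + w{\left(-68 \right)} = - 70 \cdot 3 \left(-5\right) + 124 = \left(-70\right) \left(-15\right) + 124 = 1050 + 124 = 1174$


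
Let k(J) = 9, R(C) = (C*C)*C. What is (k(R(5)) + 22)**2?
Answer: 961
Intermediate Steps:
R(C) = C**3 (R(C) = C**2*C = C**3)
(k(R(5)) + 22)**2 = (9 + 22)**2 = 31**2 = 961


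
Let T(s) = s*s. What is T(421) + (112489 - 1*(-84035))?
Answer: 373765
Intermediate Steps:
T(s) = s**2
T(421) + (112489 - 1*(-84035)) = 421**2 + (112489 - 1*(-84035)) = 177241 + (112489 + 84035) = 177241 + 196524 = 373765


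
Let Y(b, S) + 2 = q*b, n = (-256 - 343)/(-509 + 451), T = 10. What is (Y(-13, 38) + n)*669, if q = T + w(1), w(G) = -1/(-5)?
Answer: -24110091/290 ≈ -83138.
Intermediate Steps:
w(G) = ⅕ (w(G) = -1*(-⅕) = ⅕)
q = 51/5 (q = 10 + ⅕ = 51/5 ≈ 10.200)
n = 599/58 (n = -599/(-58) = -599*(-1/58) = 599/58 ≈ 10.328)
Y(b, S) = -2 + 51*b/5
(Y(-13, 38) + n)*669 = ((-2 + (51/5)*(-13)) + 599/58)*669 = ((-2 - 663/5) + 599/58)*669 = (-673/5 + 599/58)*669 = -36039/290*669 = -24110091/290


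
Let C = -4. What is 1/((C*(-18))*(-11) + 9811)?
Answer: 1/9019 ≈ 0.00011088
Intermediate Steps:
1/((C*(-18))*(-11) + 9811) = 1/(-4*(-18)*(-11) + 9811) = 1/(72*(-11) + 9811) = 1/(-792 + 9811) = 1/9019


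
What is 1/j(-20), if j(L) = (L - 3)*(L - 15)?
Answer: 1/805 ≈ 0.0012422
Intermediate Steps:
j(L) = (-15 + L)*(-3 + L) (j(L) = (-3 + L)*(-15 + L) = (-15 + L)*(-3 + L))
1/j(-20) = 1/(45 + (-20)² - 18*(-20)) = 1/(45 + 400 + 360) = 1/805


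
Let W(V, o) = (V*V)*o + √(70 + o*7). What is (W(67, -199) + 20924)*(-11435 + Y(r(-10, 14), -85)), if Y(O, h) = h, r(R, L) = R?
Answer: 10049898240 - 241920*I*√3 ≈ 1.005e+10 - 4.1902e+5*I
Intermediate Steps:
W(V, o) = √(70 + 7*o) + o*V² (W(V, o) = V²*o + √(70 + 7*o) = o*V² + √(70 + 7*o) = √(70 + 7*o) + o*V²)
(W(67, -199) + 20924)*(-11435 + Y(r(-10, 14), -85)) = ((√(70 + 7*(-199)) - 199*67²) + 20924)*(-11435 - 85) = ((√(70 - 1393) - 199*4489) + 20924)*(-11520) = ((√(-1323) - 893311) + 20924)*(-11520) = ((21*I*√3 - 893311) + 20924)*(-11520) = ((-893311 + 21*I*√3) + 20924)*(-11520) = (-872387 + 21*I*√3)*(-11520) = 10049898240 - 241920*I*√3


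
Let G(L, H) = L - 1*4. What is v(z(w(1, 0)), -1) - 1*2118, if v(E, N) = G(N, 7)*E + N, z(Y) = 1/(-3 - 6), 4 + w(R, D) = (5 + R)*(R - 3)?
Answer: -19066/9 ≈ -2118.4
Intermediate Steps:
w(R, D) = -4 + (-3 + R)*(5 + R) (w(R, D) = -4 + (5 + R)*(R - 3) = -4 + (5 + R)*(-3 + R) = -4 + (-3 + R)*(5 + R))
G(L, H) = -4 + L (G(L, H) = L - 4 = -4 + L)
z(Y) = -⅑ (z(Y) = 1/(-9) = -⅑)
v(E, N) = N + E*(-4 + N) (v(E, N) = (-4 + N)*E + N = E*(-4 + N) + N = N + E*(-4 + N))
v(z(w(1, 0)), -1) - 1*2118 = (-1 - (-4 - 1)/9) - 1*2118 = (-1 - ⅑*(-5)) - 2118 = (-1 + 5/9) - 2118 = -4/9 - 2118 = -19066/9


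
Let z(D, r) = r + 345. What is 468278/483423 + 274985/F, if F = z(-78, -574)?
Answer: -132826837993/110703867 ≈ -1199.8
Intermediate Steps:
z(D, r) = 345 + r
F = -229 (F = 345 - 574 = -229)
468278/483423 + 274985/F = 468278/483423 + 274985/(-229) = 468278*(1/483423) + 274985*(-1/229) = 468278/483423 - 274985/229 = -132826837993/110703867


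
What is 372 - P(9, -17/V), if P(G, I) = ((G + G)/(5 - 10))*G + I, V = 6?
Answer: 12217/30 ≈ 407.23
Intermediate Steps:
P(G, I) = I - 2*G²/5 (P(G, I) = ((2*G)/(-5))*G + I = ((2*G)*(-⅕))*G + I = (-2*G/5)*G + I = -2*G²/5 + I = I - 2*G²/5)
372 - P(9, -17/V) = 372 - (-17/6 - ⅖*9²) = 372 - (-17*⅙ - ⅖*81) = 372 - (-17/6 - 162/5) = 372 - 1*(-1057/30) = 372 + 1057/30 = 12217/30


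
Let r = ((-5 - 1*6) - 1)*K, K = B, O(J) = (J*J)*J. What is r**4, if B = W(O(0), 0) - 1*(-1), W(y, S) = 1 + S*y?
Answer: 331776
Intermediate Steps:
O(J) = J**3 (O(J) = J**2*J = J**3)
B = 2 (B = (1 + 0*0**3) - 1*(-1) = (1 + 0*0) + 1 = (1 + 0) + 1 = 1 + 1 = 2)
K = 2
r = -24 (r = ((-5 - 1*6) - 1)*2 = ((-5 - 6) - 1)*2 = (-11 - 1)*2 = -12*2 = -24)
r**4 = (-24)**4 = 331776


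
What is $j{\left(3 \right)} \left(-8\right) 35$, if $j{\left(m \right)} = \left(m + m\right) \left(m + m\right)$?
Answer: $-10080$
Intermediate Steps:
$j{\left(m \right)} = 4 m^{2}$ ($j{\left(m \right)} = 2 m 2 m = 4 m^{2}$)
$j{\left(3 \right)} \left(-8\right) 35 = 4 \cdot 3^{2} \left(-8\right) 35 = 4 \cdot 9 \left(-8\right) 35 = 36 \left(-8\right) 35 = \left(-288\right) 35 = -10080$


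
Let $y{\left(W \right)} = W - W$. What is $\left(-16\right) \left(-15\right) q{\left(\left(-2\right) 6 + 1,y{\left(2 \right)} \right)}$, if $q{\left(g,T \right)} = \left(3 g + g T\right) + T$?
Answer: $-7920$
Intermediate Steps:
$y{\left(W \right)} = 0$
$q{\left(g,T \right)} = T + 3 g + T g$ ($q{\left(g,T \right)} = \left(3 g + T g\right) + T = T + 3 g + T g$)
$\left(-16\right) \left(-15\right) q{\left(\left(-2\right) 6 + 1,y{\left(2 \right)} \right)} = \left(-16\right) \left(-15\right) \left(0 + 3 \left(\left(-2\right) 6 + 1\right) + 0 \left(\left(-2\right) 6 + 1\right)\right) = 240 \left(0 + 3 \left(-12 + 1\right) + 0 \left(-12 + 1\right)\right) = 240 \left(0 + 3 \left(-11\right) + 0 \left(-11\right)\right) = 240 \left(0 - 33 + 0\right) = 240 \left(-33\right) = -7920$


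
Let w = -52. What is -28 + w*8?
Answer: -444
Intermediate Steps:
-28 + w*8 = -28 - 52*8 = -28 - 416 = -444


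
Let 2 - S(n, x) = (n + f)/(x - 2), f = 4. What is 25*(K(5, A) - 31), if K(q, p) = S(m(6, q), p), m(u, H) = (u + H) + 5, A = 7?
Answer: -825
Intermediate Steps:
m(u, H) = 5 + H + u (m(u, H) = (H + u) + 5 = 5 + H + u)
S(n, x) = 2 - (4 + n)/(-2 + x) (S(n, x) = 2 - (n + 4)/(x - 2) = 2 - (4 + n)/(-2 + x))
K(q, p) = (-19 - q + 2*p)/(-2 + p) (K(q, p) = (-8 - (5 + q + 6) + 2*p)/(-2 + p) = (-8 - (11 + q) + 2*p)/(-2 + p) = (-8 + (-11 - q) + 2*p)/(-2 + p) = (-19 - q + 2*p)/(-2 + p))
25*(K(5, A) - 31) = 25*((-19 - 1*5 + 2*7)/(-2 + 7) - 31) = 25*((-19 - 5 + 14)/5 - 31) = 25*((⅕)*(-10) - 31) = 25*(-2 - 31) = 25*(-33) = -825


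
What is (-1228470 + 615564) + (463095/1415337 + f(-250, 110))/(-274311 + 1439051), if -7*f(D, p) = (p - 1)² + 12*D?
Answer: -84197942357091788/137374968115 ≈ -6.1291e+5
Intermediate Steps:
f(D, p) = -12*D/7 - (-1 + p)²/7 (f(D, p) = -((p - 1)² + 12*D)/7 = -((-1 + p)² + 12*D)/7 = -12*D/7 - (-1 + p)²/7)
(-1228470 + 615564) + (463095/1415337 + f(-250, 110))/(-274311 + 1439051) = (-1228470 + 615564) + (463095/1415337 + (-12/7*(-250) - (-1 + 110)²/7))/(-274311 + 1439051) = -612906 + (463095*(1/1415337) + (3000/7 - ⅐*109²))/1164740 = -612906 + (154365/471779 + (3000/7 - ⅐*11881))*(1/1164740) = -612906 + (154365/471779 + (3000/7 - 11881/7))*(1/1164740) = -612906 + (154365/471779 - 8881/7)*(1/1164740) = -612906 - 598398392/471779*1/1164740 = -612906 - 149599598/137374968115 = -84197942357091788/137374968115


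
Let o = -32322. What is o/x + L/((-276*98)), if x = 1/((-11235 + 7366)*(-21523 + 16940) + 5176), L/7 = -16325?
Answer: -2215188489514699/3864 ≈ -5.7329e+11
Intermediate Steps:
L = -114275 (L = 7*(-16325) = -114275)
x = 1/17736803 (x = 1/(-3869*(-4583) + 5176) = 1/(17731627 + 5176) = 1/17736803 ≈ 5.6380e-8)
o/x + L/((-276*98)) = -32322/1/17736803 - 114275/((-276*98)) = -32322*17736803 - 114275/(-27048) = -573288946566 - 114275*(-1/27048) = -573288946566 + 16325/3864 = -2215188489514699/3864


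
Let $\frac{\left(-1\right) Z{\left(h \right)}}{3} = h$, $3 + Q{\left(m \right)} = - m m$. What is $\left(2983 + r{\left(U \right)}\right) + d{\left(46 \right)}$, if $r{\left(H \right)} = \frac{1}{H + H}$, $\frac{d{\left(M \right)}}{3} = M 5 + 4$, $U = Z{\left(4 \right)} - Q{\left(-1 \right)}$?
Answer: $\frac{58959}{16} \approx 3684.9$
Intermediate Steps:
$Q{\left(m \right)} = -3 - m^{2}$ ($Q{\left(m \right)} = -3 + - m m = -3 - m^{2}$)
$Z{\left(h \right)} = - 3 h$
$U = -8$ ($U = \left(-3\right) 4 - \left(-3 - \left(-1\right)^{2}\right) = -12 - \left(-3 - 1\right) = -12 - -4 = -12 + 4 = -8$)
$d{\left(M \right)} = 12 + 15 M$ ($d{\left(M \right)} = 3 \left(M 5 + 4\right) = 3 \left(5 M + 4\right) = 3 \left(4 + 5 M\right) = 12 + 15 M$)
$r{\left(H \right)} = \frac{1}{2 H}$
$\left(2983 + r{\left(U \right)}\right) + d{\left(46 \right)} = \left(2983 + \frac{1}{2 \left(-8\right)}\right) + \left(12 + 15 \cdot 46\right) = \left(2983 + \frac{1}{2} \left(- \frac{1}{8}\right)\right) + \left(12 + 690\right) = \left(2983 - \frac{1}{16}\right) + 702 = \frac{47727}{16} + 702 = \frac{58959}{16}$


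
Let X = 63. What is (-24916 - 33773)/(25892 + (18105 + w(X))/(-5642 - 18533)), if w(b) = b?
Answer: -1418806575/625920932 ≈ -2.2668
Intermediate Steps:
(-24916 - 33773)/(25892 + (18105 + w(X))/(-5642 - 18533)) = (-24916 - 33773)/(25892 + (18105 + 63)/(-5642 - 18533)) = -58689/(25892 + 18168/(-24175)) = -58689/(25892 + 18168*(-1/24175)) = -58689/(25892 - 18168/24175) = -58689/625920932/24175 = -58689*24175/625920932 = -1418806575/625920932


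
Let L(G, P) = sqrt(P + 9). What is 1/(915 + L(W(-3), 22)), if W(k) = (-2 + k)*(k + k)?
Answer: 915/837194 - sqrt(31)/837194 ≈ 0.0010863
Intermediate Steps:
W(k) = 2*k*(-2 + k) (W(k) = (-2 + k)*(2*k) = 2*k*(-2 + k))
L(G, P) = sqrt(9 + P)
1/(915 + L(W(-3), 22)) = 1/(915 + sqrt(9 + 22)) = 1/(915 + sqrt(31))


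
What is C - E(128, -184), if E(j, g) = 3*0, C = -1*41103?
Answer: -41103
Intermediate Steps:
C = -41103
E(j, g) = 0
C - E(128, -184) = -41103 - 1*0 = -41103 + 0 = -41103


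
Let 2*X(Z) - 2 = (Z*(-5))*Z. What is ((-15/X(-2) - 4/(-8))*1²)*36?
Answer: 78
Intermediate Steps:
X(Z) = 1 - 5*Z²/2 (X(Z) = 1 + ((Z*(-5))*Z)/2 = 1 + ((-5*Z)*Z)/2 = 1 + (-5*Z²)/2 = 1 - 5*Z²/2)
((-15/X(-2) - 4/(-8))*1²)*36 = ((-15/(1 - 5/2*(-2)²) - 4/(-8))*1²)*36 = ((-15/(1 - 5/2*4) - 4*(-⅛))*1)*36 = ((-15/(1 - 10) + ½)*1)*36 = ((-15/(-9) + ½)*1)*36 = ((-15*(-⅑) + ½)*1)*36 = ((5/3 + ½)*1)*36 = ((13/6)*1)*36 = (13/6)*36 = 78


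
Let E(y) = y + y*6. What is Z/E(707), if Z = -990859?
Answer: -990859/4949 ≈ -200.21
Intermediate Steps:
E(y) = 7*y (E(y) = y + 6*y = 7*y)
Z/E(707) = -990859/(7*707) = -990859/4949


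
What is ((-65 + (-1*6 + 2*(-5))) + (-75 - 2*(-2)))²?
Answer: 23104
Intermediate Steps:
((-65 + (-1*6 + 2*(-5))) + (-75 - 2*(-2)))² = ((-65 + (-6 - 10)) + (-75 + 4))² = ((-65 - 16) - 71)² = (-81 - 71)² = (-152)² = 23104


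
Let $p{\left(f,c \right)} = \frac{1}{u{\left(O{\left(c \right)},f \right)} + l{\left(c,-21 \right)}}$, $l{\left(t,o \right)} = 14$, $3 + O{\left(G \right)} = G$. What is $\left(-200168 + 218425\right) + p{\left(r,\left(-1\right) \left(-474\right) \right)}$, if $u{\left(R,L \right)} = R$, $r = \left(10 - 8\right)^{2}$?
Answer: $\frac{8854646}{485} \approx 18257.0$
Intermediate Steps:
$O{\left(G \right)} = -3 + G$
$r = 4$ ($r = 2^{2} = 4$)
$p{\left(f,c \right)} = \frac{1}{11 + c}$ ($p{\left(f,c \right)} = \frac{1}{\left(-3 + c\right) + 14} = \frac{1}{11 + c}$)
$\left(-200168 + 218425\right) + p{\left(r,\left(-1\right) \left(-474\right) \right)} = \left(-200168 + 218425\right) + \frac{1}{11 - -474} = 18257 + \frac{1}{11 + 474} = 18257 + \frac{1}{485} = \frac{8854646}{485}$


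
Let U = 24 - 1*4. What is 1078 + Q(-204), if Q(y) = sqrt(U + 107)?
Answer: 1078 + sqrt(127) ≈ 1089.3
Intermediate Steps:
U = 20 (U = 24 - 4 = 20)
Q(y) = sqrt(127) (Q(y) = sqrt(20 + 107) = sqrt(127))
1078 + Q(-204) = 1078 + sqrt(127)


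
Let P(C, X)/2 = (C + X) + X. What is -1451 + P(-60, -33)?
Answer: -1703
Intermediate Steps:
P(C, X) = 2*C + 4*X (P(C, X) = 2*((C + X) + X) = 2*(C + 2*X) = 2*C + 4*X)
-1451 + P(-60, -33) = -1451 + (2*(-60) + 4*(-33)) = -1451 + (-120 - 132) = -1451 - 252 = -1703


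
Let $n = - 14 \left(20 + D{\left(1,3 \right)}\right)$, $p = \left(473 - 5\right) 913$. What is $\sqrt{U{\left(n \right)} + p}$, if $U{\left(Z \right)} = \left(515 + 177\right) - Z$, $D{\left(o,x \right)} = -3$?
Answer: $\sqrt{428214} \approx 654.38$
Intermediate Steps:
$p = 427284$ ($p = 468 \cdot 913 = 427284$)
$n = -238$ ($n = - 14 \left(20 - 3\right) = \left(-14\right) 17 = -238$)
$U{\left(Z \right)} = 692 - Z$
$\sqrt{U{\left(n \right)} + p} = \sqrt{\left(692 - -238\right) + 427284} = \sqrt{\left(692 + 238\right) + 427284} = \sqrt{930 + 427284} = \sqrt{428214}$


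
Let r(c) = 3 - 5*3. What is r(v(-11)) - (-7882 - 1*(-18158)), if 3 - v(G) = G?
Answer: -10288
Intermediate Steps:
v(G) = 3 - G
r(c) = -12 (r(c) = 3 - 15 = -12)
r(v(-11)) - (-7882 - 1*(-18158)) = -12 - (-7882 - 1*(-18158)) = -12 - (-7882 + 18158) = -12 - 1*10276 = -12 - 10276 = -10288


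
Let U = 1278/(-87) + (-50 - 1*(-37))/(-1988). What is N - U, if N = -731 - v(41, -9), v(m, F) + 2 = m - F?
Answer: -44064397/57652 ≈ -764.32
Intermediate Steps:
v(m, F) = -2 + m - F (v(m, F) = -2 + (m - F) = -2 + m - F)
U = -846511/57652 (U = 1278*(-1/87) + (-50 + 37)*(-1/1988) = -426/29 - 13*(-1/1988) = -426/29 + 13/1988 = -846511/57652 ≈ -14.683)
N = -779 (N = -731 - (-2 + 41 - 1*(-9)) = -731 - (-2 + 41 + 9) = -731 - 1*48 = -731 - 48 = -779)
N - U = -779 - 1*(-846511/57652) = -779 + 846511/57652 = -44064397/57652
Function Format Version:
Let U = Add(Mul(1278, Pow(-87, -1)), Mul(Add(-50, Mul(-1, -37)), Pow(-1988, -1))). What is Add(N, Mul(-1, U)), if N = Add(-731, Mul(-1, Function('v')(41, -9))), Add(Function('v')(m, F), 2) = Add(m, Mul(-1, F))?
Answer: Rational(-44064397, 57652) ≈ -764.32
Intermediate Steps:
Function('v')(m, F) = Add(-2, m, Mul(-1, F)) (Function('v')(m, F) = Add(-2, Add(m, Mul(-1, F))) = Add(-2, m, Mul(-1, F)))
U = Rational(-846511, 57652) (U = Add(Mul(1278, Rational(-1, 87)), Mul(Add(-50, 37), Rational(-1, 1988))) = Add(Rational(-426, 29), Mul(-13, Rational(-1, 1988))) = Add(Rational(-426, 29), Rational(13, 1988)) = Rational(-846511, 57652) ≈ -14.683)
N = -779 (N = Add(-731, Mul(-1, Add(-2, 41, Mul(-1, -9)))) = Add(-731, Mul(-1, Add(-2, 41, 9))) = Add(-731, Mul(-1, 48)) = Add(-731, -48) = -779)
Add(N, Mul(-1, U)) = Add(-779, Mul(-1, Rational(-846511, 57652))) = Add(-779, Rational(846511, 57652)) = Rational(-44064397, 57652)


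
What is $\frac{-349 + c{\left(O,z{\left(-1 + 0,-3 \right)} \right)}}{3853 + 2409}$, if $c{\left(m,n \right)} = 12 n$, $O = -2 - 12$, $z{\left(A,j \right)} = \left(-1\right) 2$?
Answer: $- \frac{373}{6262} \approx -0.059566$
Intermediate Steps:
$z{\left(A,j \right)} = -2$
$O = -14$ ($O = -2 - 12 = -14$)
$\frac{-349 + c{\left(O,z{\left(-1 + 0,-3 \right)} \right)}}{3853 + 2409} = \frac{-349 + 12 \left(-2\right)}{3853 + 2409} = \frac{-349 - 24}{6262} = \left(-373\right) \frac{1}{6262} = - \frac{373}{6262}$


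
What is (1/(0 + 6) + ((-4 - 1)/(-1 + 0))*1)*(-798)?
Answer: -4123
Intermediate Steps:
(1/(0 + 6) + ((-4 - 1)/(-1 + 0))*1)*(-798) = (1/6 - 5/(-1)*1)*(-798) = (⅙ - 5*(-1)*1)*(-798) = (⅙ + 5*1)*(-798) = (⅙ + 5)*(-798) = (31/6)*(-798) = -4123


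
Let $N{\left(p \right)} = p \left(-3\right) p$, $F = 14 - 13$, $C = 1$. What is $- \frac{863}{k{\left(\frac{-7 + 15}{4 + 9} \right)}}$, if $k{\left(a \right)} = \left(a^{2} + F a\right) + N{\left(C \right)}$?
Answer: $\frac{145847}{339} \approx 430.23$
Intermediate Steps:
$F = 1$ ($F = 14 - 13 = 1$)
$N{\left(p \right)} = - 3 p^{2}$ ($N{\left(p \right)} = - 3 p p = - 3 p^{2}$)
$k{\left(a \right)} = -3 + a + a^{2}$ ($k{\left(a \right)} = \left(a^{2} + 1 a\right) - 3 \cdot 1^{2} = \left(a^{2} + a\right) - 3 = \left(a + a^{2}\right) - 3 = -3 + a + a^{2}$)
$- \frac{863}{k{\left(\frac{-7 + 15}{4 + 9} \right)}} = - \frac{863}{-3 + \frac{-7 + 15}{4 + 9} + \left(\frac{-7 + 15}{4 + 9}\right)^{2}} = - \frac{863}{-3 + \frac{8}{13} + \left(\frac{8}{13}\right)^{2}} = - \frac{863}{-3 + \frac{8}{13} + \frac{64}{169}} = - \frac{863}{- \frac{339}{169}} = \left(-863\right) \left(- \frac{169}{339}\right) = \frac{145847}{339}$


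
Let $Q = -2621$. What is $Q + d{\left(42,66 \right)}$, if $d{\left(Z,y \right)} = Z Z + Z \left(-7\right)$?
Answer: $-1151$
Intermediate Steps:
$d{\left(Z,y \right)} = Z^{2} - 7 Z$
$Q + d{\left(42,66 \right)} = -2621 + 42 \left(-7 + 42\right) = -2621 + 42 \cdot 35 = -2621 + 1470 = -1151$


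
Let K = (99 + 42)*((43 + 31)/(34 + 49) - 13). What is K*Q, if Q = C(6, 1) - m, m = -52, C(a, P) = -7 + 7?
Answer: -7368660/83 ≈ -88779.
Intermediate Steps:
C(a, P) = 0
Q = 52 (Q = 0 - 1*(-52) = 0 + 52 = 52)
K = -141705/83 (K = 141*(74/83 - 13) = 141*(-1005/83) = -141705/83 ≈ -1707.3)
K*Q = -141705/83*52 = -7368660/83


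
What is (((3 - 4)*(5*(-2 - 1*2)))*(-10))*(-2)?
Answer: 400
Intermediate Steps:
(((3 - 4)*(5*(-2 - 1*2)))*(-10))*(-2) = (-5*(-2 - 2)*(-10))*(-2) = (-5*(-4)*(-10))*(-2) = (-1*(-20)*(-10))*(-2) = (20*(-10))*(-2) = -200*(-2) = 400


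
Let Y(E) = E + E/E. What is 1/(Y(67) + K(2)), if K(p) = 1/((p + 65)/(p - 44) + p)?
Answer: 17/1198 ≈ 0.014190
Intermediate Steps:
K(p) = 1/(p + (65 + p)/(-44 + p)) (K(p) = 1/((65 + p)/(-44 + p) + p) = 1/(p + (65 + p)/(-44 + p)))
Y(E) = 1 + E (Y(E) = E + 1 = 1 + E)
1/(Y(67) + K(2)) = 1/((1 + 67) + (-44 + 2)/(65 + 2² - 43*2)) = 1/(68 - 42/(65 + 4 - 86)) = 1/(68 - 42/(-17)) = 1/(68 - 1/17*(-42)) = 1/(68 + 42/17) = 1/(1198/17) = 17/1198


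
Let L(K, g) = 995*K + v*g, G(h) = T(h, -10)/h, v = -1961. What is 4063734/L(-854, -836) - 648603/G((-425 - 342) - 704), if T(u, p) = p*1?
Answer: -125569391983053/1316110 ≈ -9.5410e+7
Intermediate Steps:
T(u, p) = p
G(h) = -10/h
L(K, g) = -1961*g + 995*K (L(K, g) = 995*K - 1961*g = -1961*g + 995*K)
4063734/L(-854, -836) - 648603/G((-425 - 342) - 704) = 4063734/(-1961*(-836) + 995*(-854)) - 648603/((-10/((-425 - 342) - 704))) = 4063734/(1639396 - 849730) - 648603/((-10/(-767 - 704))) = 4063734/789666 - 648603/((-10/(-1471))) = 4063734*(1/789666) - 648603/((-10*(-1/1471))) = 677289/131611 - 648603/10/1471 = 677289/131611 - 648603*1471/10 = 677289/131611 - 954095013/10 = -125569391983053/1316110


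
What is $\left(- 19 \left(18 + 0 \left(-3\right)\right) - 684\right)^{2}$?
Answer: $1052676$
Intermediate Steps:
$\left(- 19 \left(18 + 0 \left(-3\right)\right) - 684\right)^{2} = \left(- 19 \left(18 + 0\right) - 684\right)^{2} = \left(\left(-19\right) 18 - 684\right)^{2} = \left(-342 - 684\right)^{2} = \left(-1026\right)^{2} = 1052676$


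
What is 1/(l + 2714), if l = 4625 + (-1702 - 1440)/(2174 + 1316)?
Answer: 1745/12804984 ≈ 0.00013628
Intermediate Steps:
l = 8069054/1745 (l = 4625 - 3142/3490 = 4625 - 3142*1/3490 = 4625 - 1571/1745 = 8069054/1745 ≈ 4624.1)
1/(l + 2714) = 1/(8069054/1745 + 2714) = 1/(12804984/1745) = 1745/12804984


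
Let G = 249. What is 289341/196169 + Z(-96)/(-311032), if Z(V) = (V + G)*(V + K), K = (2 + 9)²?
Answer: 5249644911/3589108024 ≈ 1.4627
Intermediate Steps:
K = 121 (K = 11² = 121)
Z(V) = (121 + V)*(249 + V) (Z(V) = (V + 249)*(V + 121) = (249 + V)*(121 + V) = (121 + V)*(249 + V))
289341/196169 + Z(-96)/(-311032) = 289341/196169 + (30129 + (-96)² + 370*(-96))/(-311032) = 289341*(1/196169) + (30129 + 9216 - 35520)*(-1/311032) = 289341/196169 + 3825*(-1/311032) = 289341/196169 - 225/18296 = 5249644911/3589108024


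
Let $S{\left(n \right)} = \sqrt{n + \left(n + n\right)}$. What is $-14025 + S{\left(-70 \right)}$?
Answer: $-14025 + i \sqrt{210} \approx -14025.0 + 14.491 i$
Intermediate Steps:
$S{\left(n \right)} = \sqrt{3} \sqrt{n}$ ($S{\left(n \right)} = \sqrt{n + 2 n} = \sqrt{3 n} = \sqrt{3} \sqrt{n}$)
$-14025 + S{\left(-70 \right)} = -14025 + \sqrt{3} \sqrt{-70} = -14025 + \sqrt{3} i \sqrt{70} = -14025 + i \sqrt{210}$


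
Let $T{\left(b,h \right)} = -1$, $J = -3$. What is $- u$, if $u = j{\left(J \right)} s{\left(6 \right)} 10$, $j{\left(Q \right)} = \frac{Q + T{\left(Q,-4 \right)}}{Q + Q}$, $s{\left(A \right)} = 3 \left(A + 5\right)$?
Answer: $-220$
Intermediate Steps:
$s{\left(A \right)} = 15 + 3 A$ ($s{\left(A \right)} = 3 \left(5 + A\right) = 15 + 3 A$)
$j{\left(Q \right)} = \frac{-1 + Q}{2 Q}$ ($j{\left(Q \right)} = \frac{Q - 1}{Q + Q} = \frac{-1 + Q}{2 Q}$)
$u = 220$ ($u = \frac{-1 - 3}{2 \left(-3\right)} \left(15 + 3 \cdot 6\right) 10 = \frac{1}{2} \left(- \frac{1}{3}\right) \left(-4\right) \left(15 + 18\right) 10 = \frac{2}{3} \cdot 33 \cdot 10 = 22 \cdot 10 = 220$)
$- u = \left(-1\right) 220 = -220$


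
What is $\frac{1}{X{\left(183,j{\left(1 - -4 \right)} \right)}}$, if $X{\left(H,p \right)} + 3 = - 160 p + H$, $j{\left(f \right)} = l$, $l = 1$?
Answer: $\frac{1}{20} \approx 0.05$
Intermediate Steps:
$j{\left(f \right)} = 1$
$X{\left(H,p \right)} = -3 + H - 160 p$ ($X{\left(H,p \right)} = -3 + \left(- 160 p + H\right) = -3 + \left(H - 160 p\right) = -3 + H - 160 p$)
$\frac{1}{X{\left(183,j{\left(1 - -4 \right)} \right)}} = \frac{1}{-3 + 183 - 160} = \frac{1}{20}$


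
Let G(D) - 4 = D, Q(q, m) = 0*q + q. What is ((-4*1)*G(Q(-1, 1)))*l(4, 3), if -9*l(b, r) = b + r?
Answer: 28/3 ≈ 9.3333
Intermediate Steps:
Q(q, m) = q (Q(q, m) = 0 + q = q)
G(D) = 4 + D
l(b, r) = -b/9 - r/9 (l(b, r) = -(b + r)/9 = -b/9 - r/9)
((-4*1)*G(Q(-1, 1)))*l(4, 3) = ((-4*1)*(4 - 1))*(-⅑*4 - ⅑*3) = (-4*3)*(-4/9 - ⅓) = -12*(-7/9) = 28/3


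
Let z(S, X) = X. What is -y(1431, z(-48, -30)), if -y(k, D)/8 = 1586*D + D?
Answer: -380880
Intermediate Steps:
y(k, D) = -12696*D (y(k, D) = -8*(1586*D + D) = -12696*D)
-y(1431, z(-48, -30)) = -(-12696)*(-30) = -1*380880 = -380880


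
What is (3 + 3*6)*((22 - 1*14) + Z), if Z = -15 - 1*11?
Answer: -378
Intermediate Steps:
Z = -26 (Z = -15 - 11 = -26)
(3 + 3*6)*((22 - 1*14) + Z) = (3 + 3*6)*((22 - 1*14) - 26) = (3 + 18)*((22 - 14) - 26) = 21*(8 - 26) = 21*(-18) = -378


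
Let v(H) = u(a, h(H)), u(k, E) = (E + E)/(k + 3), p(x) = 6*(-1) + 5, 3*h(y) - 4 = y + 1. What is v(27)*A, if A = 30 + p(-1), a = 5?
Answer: 232/3 ≈ 77.333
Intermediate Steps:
h(y) = 5/3 + y/3 (h(y) = 4/3 + (y + 1)/3 = 4/3 + (1 + y)/3 = 4/3 + (⅓ + y/3) = 5/3 + y/3)
p(x) = -1 (p(x) = -6 + 5 = -1)
u(k, E) = 2*E/(3 + k) (u(k, E) = (2*E)/(3 + k) = 2*E/(3 + k))
A = 29 (A = 30 - 1 = 29)
v(H) = 5/12 + H/12 (v(H) = 2*(5/3 + H/3)/(3 + 5) = 2*(5/3 + H/3)/8 = 2*(5/3 + H/3)*(⅛) = 5/12 + H/12)
v(27)*A = (5/12 + (1/12)*27)*29 = (5/12 + 9/4)*29 = (8/3)*29 = 232/3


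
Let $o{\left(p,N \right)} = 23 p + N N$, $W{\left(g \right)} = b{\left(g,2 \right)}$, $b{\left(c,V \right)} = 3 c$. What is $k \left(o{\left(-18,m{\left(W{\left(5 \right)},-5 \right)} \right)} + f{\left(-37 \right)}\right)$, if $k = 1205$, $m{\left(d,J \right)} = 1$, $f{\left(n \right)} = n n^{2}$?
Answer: $-61534530$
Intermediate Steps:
$f{\left(n \right)} = n^{3}$
$W{\left(g \right)} = 3 g$
$o{\left(p,N \right)} = N^{2} + 23 p$ ($o{\left(p,N \right)} = 23 p + N^{2} = N^{2} + 23 p$)
$k \left(o{\left(-18,m{\left(W{\left(5 \right)},-5 \right)} \right)} + f{\left(-37 \right)}\right) = 1205 \left(\left(1^{2} + 23 \left(-18\right)\right) + \left(-37\right)^{3}\right) = 1205 \left(\left(1 - 414\right) - 50653\right) = 1205 \left(-413 - 50653\right) = 1205 \left(-51066\right) = -61534530$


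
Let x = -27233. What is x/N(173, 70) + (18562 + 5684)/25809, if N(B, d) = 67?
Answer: -233744005/576401 ≈ -405.52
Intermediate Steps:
x/N(173, 70) + (18562 + 5684)/25809 = -27233/67 + (18562 + 5684)/25809 = -27233*1/67 + 24246*(1/25809) = -27233/67 + 8082/8603 = -233744005/576401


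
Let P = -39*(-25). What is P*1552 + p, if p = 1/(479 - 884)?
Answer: 612845999/405 ≈ 1.5132e+6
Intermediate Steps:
p = -1/405 (p = 1/(-405) = -1/405 ≈ -0.0024691)
P = 975
P*1552 + p = 975*1552 - 1/405 = 1513200 - 1/405 = 612845999/405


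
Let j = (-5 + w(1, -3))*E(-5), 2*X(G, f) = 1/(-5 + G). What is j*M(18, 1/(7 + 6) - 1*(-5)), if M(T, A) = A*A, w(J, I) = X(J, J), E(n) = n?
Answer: 223245/338 ≈ 660.49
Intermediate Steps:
X(G, f) = 1/(2*(-5 + G))
w(J, I) = 1/(2*(-5 + J))
M(T, A) = A²
j = 205/8 (j = (-5 + 1/(2*(-5 + 1)))*(-5) = (-5 + (½)/(-4))*(-5) = (-5 + (½)*(-¼))*(-5) = (-5 - ⅛)*(-5) = -41/8*(-5) = 205/8 ≈ 25.625)
j*M(18, 1/(7 + 6) - 1*(-5)) = 205*(1/(7 + 6) - 1*(-5))²/8 = 205*(1/13 + 5)²/8 = 205*(66/13)²/8 = (205/8)*(4356/169) = 223245/338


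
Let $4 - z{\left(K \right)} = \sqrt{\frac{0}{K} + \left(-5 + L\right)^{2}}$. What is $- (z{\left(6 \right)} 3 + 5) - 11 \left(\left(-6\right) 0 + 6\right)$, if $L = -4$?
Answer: $-56$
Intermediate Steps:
$z{\left(K \right)} = -5$ ($z{\left(K \right)} = 4 - \sqrt{\frac{0}{K} + \left(-5 - 4\right)^{2}} = 4 - \sqrt{0 + \left(-9\right)^{2}} = 4 - \sqrt{0 + 81} = 4 - \sqrt{81} = 4 - 9 = -5$)
$- (z{\left(6 \right)} 3 + 5) - 11 \left(\left(-6\right) 0 + 6\right) = - (\left(-5\right) 3 + 5) - 11 \left(\left(-6\right) 0 + 6\right) = - (-15 + 5) - 11 \left(0 + 6\right) = \left(-1\right) \left(-10\right) - 66 = 10 - 66 = -56$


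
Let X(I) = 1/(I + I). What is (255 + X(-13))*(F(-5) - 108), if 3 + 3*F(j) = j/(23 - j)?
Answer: -8675467/312 ≈ -27806.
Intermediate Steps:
F(j) = -1 + j/(3*(23 - j)) (F(j) = -1 + (j/(23 - j))/3 = -1 + j/(3*(23 - j)))
X(I) = 1/(2*I)
(255 + X(-13))*(F(-5) - 108) = (255 + (½)/(-13))*((69 - 4*(-5))/(3*(-23 - 5)) - 108) = (255 + (½)*(-1/13))*((⅓)*(69 + 20)/(-28) - 108) = (255 - 1/26)*((⅓)*(-1/28)*89 - 108) = 6629*(-89/84 - 108)/26 = (6629/26)*(-9161/84) = -8675467/312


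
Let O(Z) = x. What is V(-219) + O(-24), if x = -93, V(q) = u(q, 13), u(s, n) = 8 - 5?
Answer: -90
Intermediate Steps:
u(s, n) = 3
V(q) = 3
O(Z) = -93
V(-219) + O(-24) = 3 - 93 = -90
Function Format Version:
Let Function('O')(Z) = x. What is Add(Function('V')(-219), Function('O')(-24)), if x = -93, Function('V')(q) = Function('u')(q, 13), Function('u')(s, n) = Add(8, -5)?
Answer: -90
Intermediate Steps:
Function('u')(s, n) = 3
Function('V')(q) = 3
Function('O')(Z) = -93
Add(Function('V')(-219), Function('O')(-24)) = Add(3, -93) = -90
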